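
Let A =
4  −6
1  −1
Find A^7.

tr A = 3 and det A = 2, so the characteristic polynomial is λ² − (3)λ + (2) with roots 2 and 1.
Eigenvectors give P = [[−3, −2], [−1, −1]] with P⁻¹ = [[−1, 2], [1, −3]], and A = P·diag(2, 1)·P⁻¹.
Then A^7 = P·diag(128, 1)·P⁻¹ = [[−384, −2], [−128, −1]] · [[−1, 2], [1, −3]] = [[382, −762], [127, −253]].

[[382, −762], [127, −253]]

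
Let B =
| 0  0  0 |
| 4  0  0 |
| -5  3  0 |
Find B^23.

[[0, 0, 0], [0, 0, 0], [0, 0, 0]]

B is strictly triangular, hence nilpotent: B^3 = 0, so B^23 = 0.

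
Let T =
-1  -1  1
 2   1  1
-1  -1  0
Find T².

[[-2, -1, -2], [-1, -2, 3], [-1, 0, -2]]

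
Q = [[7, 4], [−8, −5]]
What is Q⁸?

tr Q = 2 and det Q = −3, so the characteristic polynomial is λ² − (2)λ + (−3) with roots −1 and 3.
Eigenvectors give P = [[−1, −1], [2, 1]] with P⁻¹ = [[1, 1], [−2, −1]], and Q = P·diag(−1, 3)·P⁻¹.
Then Q⁸ = P·diag(1, 6561)·P⁻¹ = [[−1, −6561], [2, 6561]] · [[1, 1], [−2, −1]] = [[13121, 6560], [−13120, −6559]].

[[13121, 6560], [−13120, −6559]]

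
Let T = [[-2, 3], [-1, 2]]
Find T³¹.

T² = I (check: tr T = 0 and det T = -1), so T³¹ = T since 31 is odd.

[[-2, 3], [-1, 2]]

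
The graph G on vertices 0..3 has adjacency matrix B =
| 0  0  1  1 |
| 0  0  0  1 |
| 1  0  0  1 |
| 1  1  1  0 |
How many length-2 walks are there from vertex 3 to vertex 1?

The number of length-2 walks from vertex 3 to vertex 1 is entry (3,1) of B^2, where B is the adjacency matrix.
B^2 = [[2, 1, 1, 1], [1, 1, 1, 0], [1, 1, 2, 1], [1, 0, 1, 3]]

0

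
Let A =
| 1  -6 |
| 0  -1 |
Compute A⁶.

A² = I (check: tr A = 0 and det A = -1), so A⁶ = I since 6 is even.

[[1, 0], [0, 1]]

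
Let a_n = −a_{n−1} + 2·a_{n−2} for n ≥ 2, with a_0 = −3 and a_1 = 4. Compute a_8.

−598

With companion matrix B = [[−1, 2], [1, 0]], [a_n, a_{n−1}]ᵀ = B·[a_{n−1}, a_{n−2}]ᵀ, so [a_8, a_7]ᵀ = B⁷·[a_1, a_0]ᵀ.
B⁷ = [[−85, 86], [43, −42]], giving [a_8, a_7]ᵀ = [[−598], [298]].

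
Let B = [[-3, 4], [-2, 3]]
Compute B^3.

B² = I (check: tr B = 0 and det B = -1), so B^3 = B since 3 is odd.

[[-3, 4], [-2, 3]]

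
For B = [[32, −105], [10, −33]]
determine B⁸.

[[−37574, 132405], [−12610, 44391]]

tr B = −1 and det B = −6, so the characteristic polynomial is λ² − (−1)λ + (−6) with roots 2 and −3.
Eigenvectors give P = [[7, 3], [2, 1]] with P⁻¹ = [[1, −3], [−2, 7]], and B = P·diag(2, −3)·P⁻¹.
Then B⁸ = P·diag(256, 6561)·P⁻¹ = [[1792, 19683], [512, 6561]] · [[1, −3], [−2, 7]] = [[−37574, 132405], [−12610, 44391]].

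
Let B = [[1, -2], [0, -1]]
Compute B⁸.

B² = I (check: tr B = 0 and det B = -1), so B⁸ = I since 8 is even.

[[1, 0], [0, 1]]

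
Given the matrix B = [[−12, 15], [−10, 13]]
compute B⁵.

[[−582, 825], [−550, 793]]

tr B = 1 and det B = −6, so the characteristic polynomial is λ² − (1)λ + (−6) with roots 3 and −2.
Eigenvectors give P = [[1, 3], [1, 2]] with P⁻¹ = [[−2, 3], [1, −1]], and B = P·diag(3, −2)·P⁻¹.
Then B⁵ = P·diag(243, −32)·P⁻¹ = [[243, −96], [243, −64]] · [[−2, 3], [1, −1]] = [[−582, 825], [−550, 793]].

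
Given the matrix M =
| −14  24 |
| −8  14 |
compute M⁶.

[[64, 0], [0, 64]]

tr M = 0 and det M = −4, so the characteristic polynomial is λ² − (0)λ + (−4) with roots −2 and 2.
Eigenvectors give P = [[2, −3], [1, −2]] with P⁻¹ = [[2, −3], [1, −2]], and M = P·diag(−2, 2)·P⁻¹.
Then M⁶ = P·diag(64, 64)·P⁻¹ = [[128, −192], [64, −128]] · [[2, −3], [1, −2]] = [[64, 0], [0, 64]].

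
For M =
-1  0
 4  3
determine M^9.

[[-1, 0], [19684, 19683]]

tr M = 2 and det M = -3, so the characteristic polynomial is λ² − (2)λ + (-3) with roots -1 and 3.
Eigenvectors give P = [[-1, 0], [1, 1]] with P⁻¹ = [[-1, 0], [1, 1]], and M = P·diag(-1, 3)·P⁻¹.
Then M^9 = P·diag(-1, 19683)·P⁻¹ = [[1, 0], [-1, 19683]] · [[-1, 0], [1, 1]] = [[-1, 0], [19684, 19683]].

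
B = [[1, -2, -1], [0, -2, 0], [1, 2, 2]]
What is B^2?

[[0, 0, -3], [0, 4, 0], [3, -2, 3]]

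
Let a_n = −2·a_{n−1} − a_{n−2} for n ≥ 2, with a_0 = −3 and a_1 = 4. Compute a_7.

10

With companion matrix Q = [[−2, −1], [1, 0]], [a_n, a_{n−1}]ᵀ = Q·[a_{n−1}, a_{n−2}]ᵀ, so [a_7, a_6]ᵀ = Q⁶·[a_1, a_0]ᵀ.
Q⁶ = [[7, 6], [−6, −5]], giving [a_7, a_6]ᵀ = [[10], [−9]].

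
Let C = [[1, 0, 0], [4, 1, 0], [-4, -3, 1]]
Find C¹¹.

[[1, 0, 0], [44, 1, 0], [-704, -33, 1]]

C = I + N where N = [[0, 0, 0], [4, 0, 0], [-4, -3, 0]] is strictly lower-triangular, so N³ = 0.
(I + N)¹¹ = I + 11·N + 55·N² = [[1, 0, 0], [44, 1, 0], [-704, -33, 1]].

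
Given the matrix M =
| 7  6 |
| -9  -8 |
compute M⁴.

tr M = -1 and det M = -2, so the characteristic polynomial is λ² − (-1)λ + (-2) with roots 1 and -2.
Eigenvectors give P = [[1, 2], [-1, -3]] with P⁻¹ = [[3, 2], [-1, -1]], and M = P·diag(1, -2)·P⁻¹.
Then M⁴ = P·diag(1, 16)·P⁻¹ = [[1, 32], [-1, -48]] · [[3, 2], [-1, -1]] = [[-29, -30], [45, 46]].

[[-29, -30], [45, 46]]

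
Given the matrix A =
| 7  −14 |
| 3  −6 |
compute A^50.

A² = A (a projection; rank 1, trace 1), so A^50 = A.

[[7, −14], [3, −6]]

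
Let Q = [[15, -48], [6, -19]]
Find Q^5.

[[1935, -5808], [726, -2179]]

tr Q = -4 and det Q = 3, so the characteristic polynomial is λ² − (-4)λ + (3) with roots -3 and -1.
Eigenvectors give P = [[8, 3], [3, 1]] with P⁻¹ = [[-1, 3], [3, -8]], and Q = P·diag(-3, -1)·P⁻¹.
Then Q^5 = P·diag(-243, -1)·P⁻¹ = [[-1944, -3], [-729, -1]] · [[-1, 3], [3, -8]] = [[1935, -5808], [726, -2179]].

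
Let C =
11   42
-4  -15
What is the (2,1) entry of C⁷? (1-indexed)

-4372

tr C = -4 and det C = 3, so the characteristic polynomial is λ² − (-4)λ + (3) with roots -1 and -3.
Eigenvectors give P = [[7, -3], [-2, 1]] with P⁻¹ = [[1, 3], [2, 7]], and C = P·diag(-1, -3)·P⁻¹.
Then C⁷ = P·diag(-1, -2187)·P⁻¹ = [[-7, 6561], [2, -2187]] · [[1, 3], [2, 7]] = [[13115, 45906], [-4372, -15303]].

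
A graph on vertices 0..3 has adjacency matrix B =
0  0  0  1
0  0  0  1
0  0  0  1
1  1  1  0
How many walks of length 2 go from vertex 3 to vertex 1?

0

The number of length-2 walks from vertex 3 to vertex 1 is entry (3,1) of B², where B is the adjacency matrix.
B² = [[1, 1, 1, 0], [1, 1, 1, 0], [1, 1, 1, 0], [0, 0, 0, 3]]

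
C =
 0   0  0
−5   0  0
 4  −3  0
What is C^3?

[[0, 0, 0], [0, 0, 0], [0, 0, 0]]

C is strictly triangular, hence nilpotent: C^3 = 0, so C^3 = 0.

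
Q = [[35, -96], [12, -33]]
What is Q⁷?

tr Q = 2 and det Q = -3, so the characteristic polynomial is λ² − (2)λ + (-3) with roots -1 and 3.
Eigenvectors give P = [[-8, 3], [-3, 1]] with P⁻¹ = [[1, -3], [3, -8]], and Q = P·diag(-1, 3)·P⁻¹.
Then Q⁷ = P·diag(-1, 2187)·P⁻¹ = [[8, 6561], [3, 2187]] · [[1, -3], [3, -8]] = [[19691, -52512], [6564, -17505]].

[[19691, -52512], [6564, -17505]]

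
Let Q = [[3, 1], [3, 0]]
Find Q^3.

Q^2 = [[12, 3], [9, 3]]
Q^3 = [[45, 12], [36, 9]]

[[45, 12], [36, 9]]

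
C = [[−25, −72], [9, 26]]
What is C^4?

[[−119, −360], [45, 136]]

tr C = 1 and det C = −2, so the characteristic polynomial is λ² − (1)λ + (−2) with roots −1 and 2.
Eigenvectors give P = [[−3, −8], [1, 3]] with P⁻¹ = [[−3, −8], [1, 3]], and C = P·diag(−1, 2)·P⁻¹.
Then C^4 = P·diag(1, 16)·P⁻¹ = [[−3, −128], [1, 48]] · [[−3, −8], [1, 3]] = [[−119, −360], [45, 136]].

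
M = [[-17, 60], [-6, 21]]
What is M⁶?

tr M = 4 and det M = 3, so the characteristic polynomial is λ² − (4)λ + (3) with roots 3 and 1.
Eigenvectors give P = [[3, 10], [1, 3]] with P⁻¹ = [[-3, 10], [1, -3]], and M = P·diag(3, 1)·P⁻¹.
Then M⁶ = P·diag(729, 1)·P⁻¹ = [[2187, 10], [729, 3]] · [[-3, 10], [1, -3]] = [[-6551, 21840], [-2184, 7281]].

[[-6551, 21840], [-2184, 7281]]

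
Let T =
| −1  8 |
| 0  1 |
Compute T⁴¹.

[[−1, 8], [0, 1]]

T² = I (check: tr T = 0 and det T = −1), so T⁴¹ = T since 41 is odd.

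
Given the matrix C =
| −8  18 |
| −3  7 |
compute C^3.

[[−26, 54], [−9, 19]]

tr C = −1 and det C = −2, so the characteristic polynomial is λ² − (−1)λ + (−2) with roots 1 and −2.
Eigenvectors give P = [[2, 3], [1, 1]] with P⁻¹ = [[−1, 3], [1, −2]], and C = P·diag(1, −2)·P⁻¹.
Then C^3 = P·diag(1, −8)·P⁻¹ = [[2, −24], [1, −8]] · [[−1, 3], [1, −2]] = [[−26, 54], [−9, 19]].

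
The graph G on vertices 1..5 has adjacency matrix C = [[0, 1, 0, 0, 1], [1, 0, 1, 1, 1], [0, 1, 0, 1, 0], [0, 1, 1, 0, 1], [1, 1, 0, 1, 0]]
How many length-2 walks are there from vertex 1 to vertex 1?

2

The number of length-2 walks from vertex 1 to vertex 1 is entry (1,1) of C², where C is the adjacency matrix.
C² = [[2, 1, 1, 2, 1], [1, 4, 1, 2, 2], [1, 1, 2, 1, 2], [2, 2, 1, 3, 1], [1, 2, 2, 1, 3]]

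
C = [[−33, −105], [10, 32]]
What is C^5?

[[−1893, −5775], [550, 1682]]

tr C = −1 and det C = −6, so the characteristic polynomial is λ² − (−1)λ + (−6) with roots −3 and 2.
Eigenvectors give P = [[−7, 3], [2, −1]] with P⁻¹ = [[−1, −3], [−2, −7]], and C = P·diag(−3, 2)·P⁻¹.
Then C^5 = P·diag(−243, 32)·P⁻¹ = [[1701, 96], [−486, −32]] · [[−1, −3], [−2, −7]] = [[−1893, −5775], [550, 1682]].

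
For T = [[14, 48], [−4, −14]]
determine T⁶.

[[64, 0], [0, 64]]

tr T = 0 and det T = −4, so the characteristic polynomial is λ² − (0)λ + (−4) with roots 2 and −2.
Eigenvectors give P = [[4, −3], [−1, 1]] with P⁻¹ = [[1, 3], [1, 4]], and T = P·diag(2, −2)·P⁻¹.
Then T⁶ = P·diag(64, 64)·P⁻¹ = [[256, −192], [−64, 64]] · [[1, 3], [1, 4]] = [[64, 0], [0, 64]].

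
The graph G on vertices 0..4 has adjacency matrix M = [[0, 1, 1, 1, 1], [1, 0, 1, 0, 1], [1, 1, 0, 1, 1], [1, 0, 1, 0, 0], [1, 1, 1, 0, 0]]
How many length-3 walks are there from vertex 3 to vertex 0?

The number of length-3 walks from vertex 3 to vertex 0 is entry (3,0) of M^3, where M is the adjacency matrix.
M^2 = [[4, 2, 3, 1, 2], [2, 3, 2, 2, 2], [3, 2, 4, 1, 2], [1, 2, 1, 2, 2], [2, 2, 2, 2, 3]]
M^3 = [[8, 9, 9, 7, 9], [9, 6, 9, 4, 7], [9, 9, 8, 7, 9], [7, 4, 7, 2, 4], [9, 7, 9, 4, 6]]

7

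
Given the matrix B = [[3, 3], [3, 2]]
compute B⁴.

[[549, 465], [465, 394]]

B² = [[18, 15], [15, 13]]
B³ = [[99, 84], [84, 71]]
B⁴ = [[549, 465], [465, 394]]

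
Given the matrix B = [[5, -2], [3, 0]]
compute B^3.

[[65, -38], [57, -30]]

tr B = 5 and det B = 6, so the characteristic polynomial is λ² − (5)λ + (6) with roots 3 and 2.
Eigenvectors give P = [[-1, 2], [-1, 3]] with P⁻¹ = [[-3, 2], [-1, 1]], and B = P·diag(3, 2)·P⁻¹.
Then B^3 = P·diag(27, 8)·P⁻¹ = [[-27, 16], [-27, 24]] · [[-3, 2], [-1, 1]] = [[65, -38], [57, -30]].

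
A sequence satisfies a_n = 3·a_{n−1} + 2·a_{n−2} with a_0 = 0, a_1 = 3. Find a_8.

18837

With companion matrix M = [[3, 2], [1, 0]], [a_n, a_{n−1}]ᵀ = M·[a_{n−1}, a_{n−2}]ᵀ, so [a_8, a_7]ᵀ = M^7·[a_1, a_0]ᵀ.
M^7 = [[6279, 3526], [1763, 990]], giving [a_8, a_7]ᵀ = [[18837], [5289]].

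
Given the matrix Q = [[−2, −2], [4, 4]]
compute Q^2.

[[−4, −4], [8, 8]]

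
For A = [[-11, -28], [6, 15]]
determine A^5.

[[-1451, -3388], [726, 1695]]

tr A = 4 and det A = 3, so the characteristic polynomial is λ² − (4)λ + (3) with roots 1 and 3.
Eigenvectors give P = [[7, -2], [-3, 1]] with P⁻¹ = [[1, 2], [3, 7]], and A = P·diag(1, 3)·P⁻¹.
Then A^5 = P·diag(1, 243)·P⁻¹ = [[7, -486], [-3, 243]] · [[1, 2], [3, 7]] = [[-1451, -3388], [726, 1695]].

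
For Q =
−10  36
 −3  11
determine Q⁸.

[[−764, 3060], [−255, 1021]]

tr Q = 1 and det Q = −2, so the characteristic polynomial is λ² − (1)λ + (−2) with roots 2 and −1.
Eigenvectors give P = [[−3, −4], [−1, −1]] with P⁻¹ = [[1, −4], [−1, 3]], and Q = P·diag(2, −1)·P⁻¹.
Then Q⁸ = P·diag(256, 1)·P⁻¹ = [[−768, −4], [−256, −1]] · [[1, −4], [−1, 3]] = [[−764, 3060], [−255, 1021]].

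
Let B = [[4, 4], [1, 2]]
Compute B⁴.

[[544, 672], [168, 208]]

B² = [[20, 24], [6, 8]]
B³ = [[104, 128], [32, 40]]
B⁴ = [[544, 672], [168, 208]]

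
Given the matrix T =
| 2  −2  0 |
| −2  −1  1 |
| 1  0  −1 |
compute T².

[[8, −2, −2], [−1, 5, −2], [1, −2, 1]]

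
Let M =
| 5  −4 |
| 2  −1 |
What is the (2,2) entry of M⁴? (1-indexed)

tr M = 4 and det M = 3, so the characteristic polynomial is λ² − (4)λ + (3) with roots 3 and 1.
Eigenvectors give P = [[2, 1], [1, 1]] with P⁻¹ = [[1, −1], [−1, 2]], and M = P·diag(3, 1)·P⁻¹.
Then M⁴ = P·diag(81, 1)·P⁻¹ = [[162, 1], [81, 1]] · [[1, −1], [−1, 2]] = [[161, −160], [80, −79]].

−79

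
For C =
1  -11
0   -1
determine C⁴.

C² = I (check: tr C = 0 and det C = -1), so C⁴ = I since 4 is even.

[[1, 0], [0, 1]]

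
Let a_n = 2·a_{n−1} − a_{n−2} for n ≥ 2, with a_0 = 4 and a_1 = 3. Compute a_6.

With companion matrix Q = [[2, −1], [1, 0]], [a_n, a_{n−1}]ᵀ = Q·[a_{n−1}, a_{n−2}]ᵀ, so [a_6, a_5]ᵀ = Q⁵·[a_1, a_0]ᵀ.
Q⁵ = [[6, −5], [5, −4]], giving [a_6, a_5]ᵀ = [[−2], [−1]].

−2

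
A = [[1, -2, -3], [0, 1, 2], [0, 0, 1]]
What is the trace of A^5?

A = I + N where N = [[0, -2, -3], [0, 0, 2], [0, 0, 0]] is strictly upper-triangular, so N^3 = 0.
(I + N)^5 = I + 5·N + 10·N^2 = [[1, -10, -55], [0, 1, 10], [0, 0, 1]].

3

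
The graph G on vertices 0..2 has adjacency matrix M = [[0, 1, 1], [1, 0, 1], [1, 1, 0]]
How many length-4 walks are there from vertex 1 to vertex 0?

The number of length-4 walks from vertex 1 to vertex 0 is entry (1,0) of M⁴, where M is the adjacency matrix.
M² = [[2, 1, 1], [1, 2, 1], [1, 1, 2]]
M³ = [[2, 3, 3], [3, 2, 3], [3, 3, 2]]
M⁴ = [[6, 5, 5], [5, 6, 5], [5, 5, 6]]

5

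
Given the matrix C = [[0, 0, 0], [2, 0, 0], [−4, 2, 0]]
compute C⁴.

[[0, 0, 0], [0, 0, 0], [0, 0, 0]]

C is strictly triangular, hence nilpotent: C³ = 0, so C⁴ = 0.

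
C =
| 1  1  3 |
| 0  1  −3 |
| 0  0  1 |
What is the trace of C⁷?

3

C = I + N where N = [[0, 1, 3], [0, 0, −3], [0, 0, 0]] is strictly upper-triangular, so N³ = 0.
(I + N)⁷ = I + 7·N + 21·N² = [[1, 7, −42], [0, 1, −21], [0, 0, 1]].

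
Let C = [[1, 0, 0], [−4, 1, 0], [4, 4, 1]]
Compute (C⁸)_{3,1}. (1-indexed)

C = I + N where N = [[0, 0, 0], [−4, 0, 0], [4, 4, 0]] is strictly lower-triangular, so N³ = 0.
(I + N)⁸ = I + 8·N + 28·N² = [[1, 0, 0], [−32, 1, 0], [−416, 32, 1]].

−416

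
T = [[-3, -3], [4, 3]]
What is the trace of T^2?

-6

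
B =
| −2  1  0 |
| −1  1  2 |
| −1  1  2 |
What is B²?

[[3, −1, 2], [−1, 2, 6], [−1, 2, 6]]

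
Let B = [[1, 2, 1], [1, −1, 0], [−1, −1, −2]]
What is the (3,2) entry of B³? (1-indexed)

B² = [[2, −1, −1], [0, 3, 1], [0, 1, 3]]
B³ = [[2, 6, 4], [2, −4, −2], [−2, −4, −6]]

−4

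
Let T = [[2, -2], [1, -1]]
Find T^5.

[[2, -2], [1, -1]]

T² = T (a projection; rank 1, trace 1), so T^5 = T.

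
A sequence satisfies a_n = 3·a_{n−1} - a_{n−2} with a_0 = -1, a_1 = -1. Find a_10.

With companion matrix Q = [[3, -1], [1, 0]], [a_n, a_{n−1}]ᵀ = Q·[a_{n−1}, a_{n−2}]ᵀ, so [a_10, a_9]ᵀ = Q⁹·[a_1, a_0]ᵀ.
Q⁹ = [[6765, -2584], [2584, -987]], giving [a_10, a_9]ᵀ = [[-4181], [-1597]].

-4181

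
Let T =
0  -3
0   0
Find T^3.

T is strictly triangular, hence nilpotent: T^2 = 0, so T^3 = 0.

[[0, 0], [0, 0]]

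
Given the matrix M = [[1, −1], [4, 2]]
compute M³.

M² = [[−3, −3], [12, 0]]
M³ = [[−15, −3], [12, −12]]

[[−15, −3], [12, −12]]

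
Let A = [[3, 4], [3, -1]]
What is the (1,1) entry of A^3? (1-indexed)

87

A^2 = [[21, 8], [6, 13]]
A^3 = [[87, 76], [57, 11]]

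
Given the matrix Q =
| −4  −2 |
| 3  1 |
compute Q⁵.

[[−94, −62], [93, 61]]

tr Q = −3 and det Q = 2, so the characteristic polynomial is λ² − (−3)λ + (2) with roots −1 and −2.
Eigenvectors give P = [[2, 1], [−3, −1]] with P⁻¹ = [[−1, −1], [3, 2]], and Q = P·diag(−1, −2)·P⁻¹.
Then Q⁵ = P·diag(−1, −32)·P⁻¹ = [[−2, −32], [3, 32]] · [[−1, −1], [3, 2]] = [[−94, −62], [93, 61]].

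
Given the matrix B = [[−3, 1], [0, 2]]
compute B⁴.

B² = [[9, −1], [0, 4]]
B³ = [[−27, 7], [0, 8]]
B⁴ = [[81, −13], [0, 16]]

[[81, −13], [0, 16]]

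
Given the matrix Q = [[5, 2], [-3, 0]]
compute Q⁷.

tr Q = 5 and det Q = 6, so the characteristic polynomial is λ² − (5)λ + (6) with roots 3 and 2.
Eigenvectors give P = [[-1, -2], [1, 3]] with P⁻¹ = [[-3, -2], [1, 1]], and Q = P·diag(3, 2)·P⁻¹.
Then Q⁷ = P·diag(2187, 128)·P⁻¹ = [[-2187, -256], [2187, 384]] · [[-3, -2], [1, 1]] = [[6305, 4118], [-6177, -3990]].

[[6305, 4118], [-6177, -3990]]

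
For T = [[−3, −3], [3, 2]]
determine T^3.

[[9, 6], [−6, −1]]

T^2 = [[0, 3], [−3, −5]]
T^3 = [[9, 6], [−6, −1]]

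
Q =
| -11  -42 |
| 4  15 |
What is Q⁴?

tr Q = 4 and det Q = 3, so the characteristic polynomial is λ² − (4)λ + (3) with roots 1 and 3.
Eigenvectors give P = [[7, 3], [-2, -1]] with P⁻¹ = [[1, 3], [-2, -7]], and Q = P·diag(1, 3)·P⁻¹.
Then Q⁴ = P·diag(1, 81)·P⁻¹ = [[7, 243], [-2, -81]] · [[1, 3], [-2, -7]] = [[-479, -1680], [160, 561]].

[[-479, -1680], [160, 561]]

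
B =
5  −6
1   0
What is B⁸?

tr B = 5 and det B = 6, so the characteristic polynomial is λ² − (5)λ + (6) with roots 2 and 3.
Eigenvectors give P = [[−2, 3], [−1, 1]] with P⁻¹ = [[1, −3], [1, −2]], and B = P·diag(2, 3)·P⁻¹.
Then B⁸ = P·diag(256, 6561)·P⁻¹ = [[−512, 19683], [−256, 6561]] · [[1, −3], [1, −2]] = [[19171, −37830], [6305, −12354]].

[[19171, −37830], [6305, −12354]]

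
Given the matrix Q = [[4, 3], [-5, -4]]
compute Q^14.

[[1, 0], [0, 1]]

Q² = I (check: tr Q = 0 and det Q = -1), so Q^14 = I since 14 is even.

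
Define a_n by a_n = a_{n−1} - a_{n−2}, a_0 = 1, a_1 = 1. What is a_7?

1

With companion matrix T = [[1, -1], [1, 0]], [a_n, a_{n−1}]ᵀ = T·[a_{n−1}, a_{n−2}]ᵀ, so [a_7, a_6]ᵀ = T^6·[a_1, a_0]ᵀ.
T^6 = [[1, 0], [0, 1]], giving [a_7, a_6]ᵀ = [[1], [1]].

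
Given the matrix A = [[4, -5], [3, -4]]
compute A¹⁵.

[[4, -5], [3, -4]]

A² = I (check: tr A = 0 and det A = -1), so A¹⁵ = A since 15 is odd.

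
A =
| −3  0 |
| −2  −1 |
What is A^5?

[[−243, 0], [−242, −1]]

tr A = −4 and det A = 3, so the characteristic polynomial is λ² − (−4)λ + (3) with roots −1 and −3.
Eigenvectors give P = [[0, −1], [−1, −1]] with P⁻¹ = [[1, −1], [−1, 0]], and A = P·diag(−1, −3)·P⁻¹.
Then A^5 = P·diag(−1, −243)·P⁻¹ = [[0, 243], [1, 243]] · [[1, −1], [−1, 0]] = [[−243, 0], [−242, −1]].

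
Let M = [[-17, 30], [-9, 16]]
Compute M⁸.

[[1531, -2550], [765, -1274]]

tr M = -1 and det M = -2, so the characteristic polynomial is λ² − (-1)λ + (-2) with roots 1 and -2.
Eigenvectors give P = [[-5, -2], [-3, -1]] with P⁻¹ = [[1, -2], [-3, 5]], and M = P·diag(1, -2)·P⁻¹.
Then M⁸ = P·diag(1, 256)·P⁻¹ = [[-5, -512], [-3, -256]] · [[1, -2], [-3, 5]] = [[1531, -2550], [765, -1274]].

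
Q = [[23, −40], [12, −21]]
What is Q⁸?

tr Q = 2 and det Q = −3, so the characteristic polynomial is λ² − (2)λ + (−3) with roots −1 and 3.
Eigenvectors give P = [[−5, 2], [−3, 1]] with P⁻¹ = [[1, −2], [3, −5]], and Q = P·diag(−1, 3)·P⁻¹.
Then Q⁸ = P·diag(1, 6561)·P⁻¹ = [[−5, 13122], [−3, 6561]] · [[1, −2], [3, −5]] = [[39361, −65600], [19680, −32799]].

[[39361, −65600], [19680, −32799]]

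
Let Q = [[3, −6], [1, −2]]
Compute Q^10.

[[3, −6], [1, −2]]

Q² = Q (a projection; rank 1, trace 1), so Q^10 = Q.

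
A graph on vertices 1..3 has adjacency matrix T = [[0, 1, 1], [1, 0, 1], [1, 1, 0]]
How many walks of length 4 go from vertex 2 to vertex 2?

The number of length-4 walks from vertex 2 to vertex 2 is entry (2,2) of T^4, where T is the adjacency matrix.
T^2 = [[2, 1, 1], [1, 2, 1], [1, 1, 2]]
T^3 = [[2, 3, 3], [3, 2, 3], [3, 3, 2]]
T^4 = [[6, 5, 5], [5, 6, 5], [5, 5, 6]]

6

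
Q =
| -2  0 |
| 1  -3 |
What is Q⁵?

tr Q = -5 and det Q = 6, so the characteristic polynomial is λ² − (-5)λ + (6) with roots -2 and -3.
Eigenvectors give P = [[-1, 0], [-1, -1]] with P⁻¹ = [[-1, 0], [1, -1]], and Q = P·diag(-2, -3)·P⁻¹.
Then Q⁵ = P·diag(-32, -243)·P⁻¹ = [[32, 0], [32, 243]] · [[-1, 0], [1, -1]] = [[-32, 0], [211, -243]].

[[-32, 0], [211, -243]]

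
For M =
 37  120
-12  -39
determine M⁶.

tr M = -2 and det M = -3, so the characteristic polynomial is λ² − (-2)λ + (-3) with roots 1 and -3.
Eigenvectors give P = [[-10, -3], [3, 1]] with P⁻¹ = [[-1, -3], [3, 10]], and M = P·diag(1, -3)·P⁻¹.
Then M⁶ = P·diag(1, 729)·P⁻¹ = [[-10, -2187], [3, 729]] · [[-1, -3], [3, 10]] = [[-6551, -21840], [2184, 7281]].

[[-6551, -21840], [2184, 7281]]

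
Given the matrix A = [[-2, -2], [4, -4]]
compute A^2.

[[-4, 12], [-24, 8]]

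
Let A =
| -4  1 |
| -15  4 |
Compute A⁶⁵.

A² = I (check: tr A = 0 and det A = -1), so A⁶⁵ = A since 65 is odd.

[[-4, 1], [-15, 4]]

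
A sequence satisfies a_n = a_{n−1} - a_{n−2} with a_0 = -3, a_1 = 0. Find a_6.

With companion matrix B = [[1, -1], [1, 0]], [a_n, a_{n−1}]ᵀ = B·[a_{n−1}, a_{n−2}]ᵀ, so [a_6, a_5]ᵀ = B⁵·[a_1, a_0]ᵀ.
B⁵ = [[0, 1], [-1, 1]], giving [a_6, a_5]ᵀ = [[-3], [-3]].

-3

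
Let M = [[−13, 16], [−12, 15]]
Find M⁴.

tr M = 2 and det M = −3, so the characteristic polynomial is λ² − (2)λ + (−3) with roots −1 and 3.
Eigenvectors give P = [[4, 1], [3, 1]] with P⁻¹ = [[1, −1], [−3, 4]], and M = P·diag(−1, 3)·P⁻¹.
Then M⁴ = P·diag(1, 81)·P⁻¹ = [[4, 81], [3, 81]] · [[1, −1], [−3, 4]] = [[−239, 320], [−240, 321]].

[[−239, 320], [−240, 321]]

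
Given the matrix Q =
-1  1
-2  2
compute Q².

[[-1, 1], [-2, 2]]

Q² = Q (a projection; rank 1, trace 1), so Q² = Q.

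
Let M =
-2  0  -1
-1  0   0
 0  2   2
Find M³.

M² = [[4, -2, 0], [2, 0, 1], [-2, 4, 4]]
M³ = [[-6, 0, -4], [-4, 2, 0], [0, 8, 10]]

[[-6, 0, -4], [-4, 2, 0], [0, 8, 10]]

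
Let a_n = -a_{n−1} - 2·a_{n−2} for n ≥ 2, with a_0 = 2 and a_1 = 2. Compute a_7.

34

With companion matrix A = [[-1, -2], [1, 0]], [a_n, a_{n−1}]ᵀ = A·[a_{n−1}, a_{n−2}]ᵀ, so [a_7, a_6]ᵀ = A⁶·[a_1, a_0]ᵀ.
A⁶ = [[7, 10], [-5, 2]], giving [a_7, a_6]ᵀ = [[34], [-6]].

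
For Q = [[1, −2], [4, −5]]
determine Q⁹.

[[19681, −19682], [39364, −39365]]

tr Q = −4 and det Q = 3, so the characteristic polynomial is λ² − (−4)λ + (3) with roots −1 and −3.
Eigenvectors give P = [[1, 1], [1, 2]] with P⁻¹ = [[2, −1], [−1, 1]], and Q = P·diag(−1, −3)·P⁻¹.
Then Q⁹ = P·diag(−1, −19683)·P⁻¹ = [[−1, −19683], [−1, −39366]] · [[2, −1], [−1, 1]] = [[19681, −19682], [39364, −39365]].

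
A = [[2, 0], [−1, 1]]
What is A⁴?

tr A = 3 and det A = 2, so the characteristic polynomial is λ² − (3)λ + (2) with roots 2 and 1.
Eigenvectors give P = [[−1, 0], [1, 1]] with P⁻¹ = [[−1, 0], [1, 1]], and A = P·diag(2, 1)·P⁻¹.
Then A⁴ = P·diag(16, 1)·P⁻¹ = [[−16, 0], [16, 1]] · [[−1, 0], [1, 1]] = [[16, 0], [−15, 1]].

[[16, 0], [−15, 1]]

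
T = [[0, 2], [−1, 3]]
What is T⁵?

tr T = 3 and det T = 2, so the characteristic polynomial is λ² − (3)λ + (2) with roots 2 and 1.
Eigenvectors give P = [[1, −2], [1, −1]] with P⁻¹ = [[−1, 2], [−1, 1]], and T = P·diag(2, 1)·P⁻¹.
Then T⁵ = P·diag(32, 1)·P⁻¹ = [[32, −2], [32, −1]] · [[−1, 2], [−1, 1]] = [[−30, 62], [−31, 63]].

[[−30, 62], [−31, 63]]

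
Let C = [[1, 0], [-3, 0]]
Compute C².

[[1, 0], [-3, 0]]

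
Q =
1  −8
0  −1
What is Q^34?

[[1, 0], [0, 1]]

Q² = I (check: tr Q = 0 and det Q = −1), so Q^34 = I since 34 is even.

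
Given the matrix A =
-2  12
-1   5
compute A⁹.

tr A = 3 and det A = 2, so the characteristic polynomial is λ² − (3)λ + (2) with roots 2 and 1.
Eigenvectors give P = [[-3, -4], [-1, -1]] with P⁻¹ = [[1, -4], [-1, 3]], and A = P·diag(2, 1)·P⁻¹.
Then A⁹ = P·diag(512, 1)·P⁻¹ = [[-1536, -4], [-512, -1]] · [[1, -4], [-1, 3]] = [[-1532, 6132], [-511, 2045]].

[[-1532, 6132], [-511, 2045]]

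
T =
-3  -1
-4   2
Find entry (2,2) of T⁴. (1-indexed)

68

T² = [[13, 1], [4, 8]]
T³ = [[-43, -11], [-44, 12]]
T⁴ = [[173, 21], [84, 68]]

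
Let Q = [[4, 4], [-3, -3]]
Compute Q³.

[[4, 4], [-3, -3]]

Q² = Q (a projection; rank 1, trace 1), so Q³ = Q.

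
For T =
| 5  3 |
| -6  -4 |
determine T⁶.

tr T = 1 and det T = -2, so the characteristic polynomial is λ² − (1)λ + (-2) with roots -1 and 2.
Eigenvectors give P = [[1, 1], [-2, -1]] with P⁻¹ = [[-1, -1], [2, 1]], and T = P·diag(-1, 2)·P⁻¹.
Then T⁶ = P·diag(1, 64)·P⁻¹ = [[1, 64], [-2, -64]] · [[-1, -1], [2, 1]] = [[127, 63], [-126, -62]].

[[127, 63], [-126, -62]]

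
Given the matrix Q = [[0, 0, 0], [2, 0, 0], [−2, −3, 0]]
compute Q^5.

[[0, 0, 0], [0, 0, 0], [0, 0, 0]]

Q is strictly triangular, hence nilpotent: Q^3 = 0, so Q^5 = 0.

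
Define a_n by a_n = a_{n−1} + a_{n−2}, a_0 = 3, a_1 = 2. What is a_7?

With companion matrix T = [[1, 1], [1, 0]], [a_n, a_{n−1}]ᵀ = T·[a_{n−1}, a_{n−2}]ᵀ, so [a_7, a_6]ᵀ = T⁶·[a_1, a_0]ᵀ.
T⁶ = [[13, 8], [8, 5]], giving [a_7, a_6]ᵀ = [[50], [31]].

50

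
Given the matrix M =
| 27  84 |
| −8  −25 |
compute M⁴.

[[561, 1680], [−160, −479]]

tr M = 2 and det M = −3, so the characteristic polynomial is λ² − (2)λ + (−3) with roots 3 and −1.
Eigenvectors give P = [[−7, 3], [2, −1]] with P⁻¹ = [[−1, −3], [−2, −7]], and M = P·diag(3, −1)·P⁻¹.
Then M⁴ = P·diag(81, 1)·P⁻¹ = [[−567, 3], [162, −1]] · [[−1, −3], [−2, −7]] = [[561, 1680], [−160, −479]].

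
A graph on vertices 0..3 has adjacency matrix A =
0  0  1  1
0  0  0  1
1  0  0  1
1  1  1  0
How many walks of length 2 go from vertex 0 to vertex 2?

The number of length-2 walks from vertex 0 to vertex 2 is entry (0,2) of A², where A is the adjacency matrix.
A² = [[2, 1, 1, 1], [1, 1, 1, 0], [1, 1, 2, 1], [1, 0, 1, 3]]

1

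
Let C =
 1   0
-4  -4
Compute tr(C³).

-63

C² = [[1, 0], [12, 16]]
C³ = [[1, 0], [-52, -64]]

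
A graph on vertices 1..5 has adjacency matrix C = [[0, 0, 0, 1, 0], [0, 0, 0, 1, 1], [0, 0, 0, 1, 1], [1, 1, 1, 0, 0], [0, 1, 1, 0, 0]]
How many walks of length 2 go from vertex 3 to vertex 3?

2

The number of length-2 walks from vertex 3 to vertex 3 is entry (3,3) of C², where C is the adjacency matrix.
C² = [[1, 1, 1, 0, 0], [1, 2, 2, 0, 0], [1, 2, 2, 0, 0], [0, 0, 0, 3, 2], [0, 0, 0, 2, 2]]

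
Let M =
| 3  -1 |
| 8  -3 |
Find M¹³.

M² = I (check: tr M = 0 and det M = -1), so M¹³ = M since 13 is odd.

[[3, -1], [8, -3]]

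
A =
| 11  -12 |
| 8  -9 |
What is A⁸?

tr A = 2 and det A = -3, so the characteristic polynomial is λ² − (2)λ + (-3) with roots -1 and 3.
Eigenvectors give P = [[1, 3], [1, 2]] with P⁻¹ = [[-2, 3], [1, -1]], and A = P·diag(-1, 3)·P⁻¹.
Then A⁸ = P·diag(1, 6561)·P⁻¹ = [[1, 19683], [1, 13122]] · [[-2, 3], [1, -1]] = [[19681, -19680], [13120, -13119]].

[[19681, -19680], [13120, -13119]]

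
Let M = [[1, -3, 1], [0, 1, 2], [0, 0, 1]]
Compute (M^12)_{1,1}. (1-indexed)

M = I + N where N = [[0, -3, 1], [0, 0, 2], [0, 0, 0]] is strictly upper-triangular, so N^3 = 0.
(I + N)^12 = I + 12·N + 66·N^2 = [[1, -36, -384], [0, 1, 24], [0, 0, 1]].

1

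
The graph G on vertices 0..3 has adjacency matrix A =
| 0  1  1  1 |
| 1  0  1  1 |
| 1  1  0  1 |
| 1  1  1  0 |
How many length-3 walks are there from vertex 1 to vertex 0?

The number of length-3 walks from vertex 1 to vertex 0 is entry (1,0) of A^3, where A is the adjacency matrix.
A^2 = [[3, 2, 2, 2], [2, 3, 2, 2], [2, 2, 3, 2], [2, 2, 2, 3]]
A^3 = [[6, 7, 7, 7], [7, 6, 7, 7], [7, 7, 6, 7], [7, 7, 7, 6]]

7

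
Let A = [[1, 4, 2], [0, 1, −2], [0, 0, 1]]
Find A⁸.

[[1, 32, −208], [0, 1, −16], [0, 0, 1]]

A = I + N where N = [[0, 4, 2], [0, 0, −2], [0, 0, 0]] is strictly upper-triangular, so N³ = 0.
(I + N)⁸ = I + 8·N + 28·N² = [[1, 32, −208], [0, 1, −16], [0, 0, 1]].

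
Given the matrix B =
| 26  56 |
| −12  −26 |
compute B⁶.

[[64, 0], [0, 64]]

tr B = 0 and det B = −4, so the characteristic polynomial is λ² − (0)λ + (−4) with roots −2 and 2.
Eigenvectors give P = [[−2, 7], [1, −3]] with P⁻¹ = [[3, 7], [1, 2]], and B = P·diag(−2, 2)·P⁻¹.
Then B⁶ = P·diag(64, 64)·P⁻¹ = [[−128, 448], [64, −192]] · [[3, 7], [1, 2]] = [[64, 0], [0, 64]].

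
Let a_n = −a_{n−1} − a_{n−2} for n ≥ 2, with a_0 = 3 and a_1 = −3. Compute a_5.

With companion matrix A = [[−1, −1], [1, 0]], [a_n, a_{n−1}]ᵀ = A·[a_{n−1}, a_{n−2}]ᵀ, so [a_5, a_4]ᵀ = A⁴·[a_1, a_0]ᵀ.
A⁴ = [[−1, −1], [1, 0]], giving [a_5, a_4]ᵀ = [[0], [−3]].

0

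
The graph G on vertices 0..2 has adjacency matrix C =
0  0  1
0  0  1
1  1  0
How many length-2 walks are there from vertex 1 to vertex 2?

0

The number of length-2 walks from vertex 1 to vertex 2 is entry (1,2) of C², where C is the adjacency matrix.
C² = [[1, 1, 0], [1, 1, 0], [0, 0, 2]]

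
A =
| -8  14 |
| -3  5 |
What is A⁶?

[[442, -882], [189, -377]]

tr A = -3 and det A = 2, so the characteristic polynomial is λ² − (-3)λ + (2) with roots -2 and -1.
Eigenvectors give P = [[7, -2], [3, -1]] with P⁻¹ = [[1, -2], [3, -7]], and A = P·diag(-2, -1)·P⁻¹.
Then A⁶ = P·diag(64, 1)·P⁻¹ = [[448, -2], [192, -1]] · [[1, -2], [3, -7]] = [[442, -882], [189, -377]].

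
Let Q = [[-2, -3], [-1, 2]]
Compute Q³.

[[-14, -21], [-7, 14]]

Q² = [[7, 0], [0, 7]]
Q³ = [[-14, -21], [-7, 14]]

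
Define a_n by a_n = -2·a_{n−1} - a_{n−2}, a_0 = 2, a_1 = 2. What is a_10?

With companion matrix C = [[-2, -1], [1, 0]], [a_n, a_{n−1}]ᵀ = C·[a_{n−1}, a_{n−2}]ᵀ, so [a_10, a_9]ᵀ = C⁹·[a_1, a_0]ᵀ.
C⁹ = [[-10, -9], [9, 8]], giving [a_10, a_9]ᵀ = [[-38], [34]].

-38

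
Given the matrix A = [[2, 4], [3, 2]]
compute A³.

A² = [[16, 16], [12, 16]]
A³ = [[80, 96], [72, 80]]

[[80, 96], [72, 80]]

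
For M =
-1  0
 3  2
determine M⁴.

[[1, 0], [15, 16]]

tr M = 1 and det M = -2, so the characteristic polynomial is λ² − (1)λ + (-2) with roots 2 and -1.
Eigenvectors give P = [[0, -1], [1, 1]] with P⁻¹ = [[1, 1], [-1, 0]], and M = P·diag(2, -1)·P⁻¹.
Then M⁴ = P·diag(16, 1)·P⁻¹ = [[0, -1], [16, 1]] · [[1, 1], [-1, 0]] = [[1, 0], [15, 16]].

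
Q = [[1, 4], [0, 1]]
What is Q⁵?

Q = I + N where N = [[0, 4], [0, 0]] is strictly upper-triangular, so N² = 0.
(I + N)⁵ = I + 5·N = [[1, 20], [0, 1]].

[[1, 20], [0, 1]]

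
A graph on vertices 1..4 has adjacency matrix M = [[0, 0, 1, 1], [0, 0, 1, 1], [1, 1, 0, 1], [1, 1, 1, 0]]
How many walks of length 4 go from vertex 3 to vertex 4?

The number of length-4 walks from vertex 3 to vertex 4 is entry (3,4) of M⁴, where M is the adjacency matrix.
M² = [[2, 2, 1, 1], [2, 2, 1, 1], [1, 1, 3, 2], [1, 1, 2, 3]]
M³ = [[2, 2, 5, 5], [2, 2, 5, 5], [5, 5, 4, 5], [5, 5, 5, 4]]
M⁴ = [[10, 10, 9, 9], [10, 10, 9, 9], [9, 9, 15, 14], [9, 9, 14, 15]]

14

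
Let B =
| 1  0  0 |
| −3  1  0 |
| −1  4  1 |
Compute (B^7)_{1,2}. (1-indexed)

B = I + N where N = [[0, 0, 0], [−3, 0, 0], [−1, 4, 0]] is strictly lower-triangular, so N^3 = 0.
(I + N)^7 = I + 7·N + 21·N^2 = [[1, 0, 0], [−21, 1, 0], [−259, 28, 1]].

0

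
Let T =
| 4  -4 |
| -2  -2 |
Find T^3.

T^2 = [[24, -8], [-4, 12]]
T^3 = [[112, -80], [-40, -8]]

[[112, -80], [-40, -8]]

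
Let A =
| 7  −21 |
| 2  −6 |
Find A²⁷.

[[7, −21], [2, −6]]

A² = A (a projection; rank 1, trace 1), so A²⁷ = A.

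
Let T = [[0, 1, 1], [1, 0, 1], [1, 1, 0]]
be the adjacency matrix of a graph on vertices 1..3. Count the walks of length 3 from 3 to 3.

The number of length-3 walks from vertex 3 to vertex 3 is entry (3,3) of T³, where T is the adjacency matrix.
T² = [[2, 1, 1], [1, 2, 1], [1, 1, 2]]
T³ = [[2, 3, 3], [3, 2, 3], [3, 3, 2]]

2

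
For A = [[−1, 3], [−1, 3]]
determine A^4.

A^2 = [[−2, 6], [−2, 6]]
A^3 = [[−4, 12], [−4, 12]]
A^4 = [[−8, 24], [−8, 24]]

[[−8, 24], [−8, 24]]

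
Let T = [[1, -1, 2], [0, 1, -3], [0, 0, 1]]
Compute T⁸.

[[1, -8, 100], [0, 1, -24], [0, 0, 1]]

T = I + N where N = [[0, -1, 2], [0, 0, -3], [0, 0, 0]] is strictly upper-triangular, so N³ = 0.
(I + N)⁸ = I + 8·N + 28·N² = [[1, -8, 100], [0, 1, -24], [0, 0, 1]].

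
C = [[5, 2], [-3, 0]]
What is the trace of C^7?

tr C = 5 and det C = 6, so the characteristic polynomial is λ² − (5)λ + (6) with roots 3 and 2.
Eigenvectors give P = [[-1, -2], [1, 3]] with P⁻¹ = [[-3, -2], [1, 1]], and C = P·diag(3, 2)·P⁻¹.
Then C^7 = P·diag(2187, 128)·P⁻¹ = [[-2187, -256], [2187, 384]] · [[-3, -2], [1, 1]] = [[6305, 4118], [-6177, -3990]].

2315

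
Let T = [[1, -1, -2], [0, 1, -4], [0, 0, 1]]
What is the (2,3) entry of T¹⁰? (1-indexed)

-40

T = I + N where N = [[0, -1, -2], [0, 0, -4], [0, 0, 0]] is strictly upper-triangular, so N³ = 0.
(I + N)¹⁰ = I + 10·N + 45·N² = [[1, -10, 160], [0, 1, -40], [0, 0, 1]].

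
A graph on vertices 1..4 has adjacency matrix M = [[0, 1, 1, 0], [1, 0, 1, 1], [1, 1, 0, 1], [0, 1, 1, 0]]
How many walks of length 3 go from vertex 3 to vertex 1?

The number of length-3 walks from vertex 3 to vertex 1 is entry (3,1) of M^3, where M is the adjacency matrix.
M^2 = [[2, 1, 1, 2], [1, 3, 2, 1], [1, 2, 3, 1], [2, 1, 1, 2]]
M^3 = [[2, 5, 5, 2], [5, 4, 5, 5], [5, 5, 4, 5], [2, 5, 5, 2]]

5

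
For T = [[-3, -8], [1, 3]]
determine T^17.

T² = I (check: tr T = 0 and det T = -1), so T^17 = T since 17 is odd.

[[-3, -8], [1, 3]]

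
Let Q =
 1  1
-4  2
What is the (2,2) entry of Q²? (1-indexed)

0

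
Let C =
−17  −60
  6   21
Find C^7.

[[−19673, −65580], [6558, 21861]]

tr C = 4 and det C = 3, so the characteristic polynomial is λ² − (4)λ + (3) with roots 1 and 3.
Eigenvectors give P = [[10, −3], [−3, 1]] with P⁻¹ = [[1, 3], [3, 10]], and C = P·diag(1, 3)·P⁻¹.
Then C^7 = P·diag(1, 2187)·P⁻¹ = [[10, −6561], [−3, 2187]] · [[1, 3], [3, 10]] = [[−19673, −65580], [6558, 21861]].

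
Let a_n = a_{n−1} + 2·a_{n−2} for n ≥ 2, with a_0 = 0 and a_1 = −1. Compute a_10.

−341

With companion matrix M = [[1, 2], [1, 0]], [a_n, a_{n−1}]ᵀ = M·[a_{n−1}, a_{n−2}]ᵀ, so [a_10, a_9]ᵀ = M⁹·[a_1, a_0]ᵀ.
M⁹ = [[341, 342], [171, 170]], giving [a_10, a_9]ᵀ = [[−341], [−171]].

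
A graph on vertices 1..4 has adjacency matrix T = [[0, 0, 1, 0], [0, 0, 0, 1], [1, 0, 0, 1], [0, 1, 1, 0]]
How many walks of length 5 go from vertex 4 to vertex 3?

8

The number of length-5 walks from vertex 4 to vertex 3 is entry (4,3) of T⁵, where T is the adjacency matrix.
T² = [[1, 0, 0, 1], [0, 1, 1, 0], [0, 1, 2, 0], [1, 0, 0, 2]]
T³ = [[0, 1, 2, 0], [1, 0, 0, 2], [2, 0, 0, 3], [0, 2, 3, 0]]
T⁴ = [[2, 0, 0, 3], [0, 2, 3, 0], [0, 3, 5, 0], [3, 0, 0, 5]]
T⁵ = [[0, 3, 5, 0], [3, 0, 0, 5], [5, 0, 0, 8], [0, 5, 8, 0]]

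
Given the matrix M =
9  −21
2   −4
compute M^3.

tr M = 5 and det M = 6, so the characteristic polynomial is λ² − (5)λ + (6) with roots 3 and 2.
Eigenvectors give P = [[7, 3], [2, 1]] with P⁻¹ = [[1, −3], [−2, 7]], and M = P·diag(3, 2)·P⁻¹.
Then M^3 = P·diag(27, 8)·P⁻¹ = [[189, 24], [54, 8]] · [[1, −3], [−2, 7]] = [[141, −399], [38, −106]].

[[141, −399], [38, −106]]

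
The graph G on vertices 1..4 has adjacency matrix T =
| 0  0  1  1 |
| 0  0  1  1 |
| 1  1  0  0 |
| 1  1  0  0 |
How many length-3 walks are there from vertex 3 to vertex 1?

4

The number of length-3 walks from vertex 3 to vertex 1 is entry (3,1) of T³, where T is the adjacency matrix.
T² = [[2, 2, 0, 0], [2, 2, 0, 0], [0, 0, 2, 2], [0, 0, 2, 2]]
T³ = [[0, 0, 4, 4], [0, 0, 4, 4], [4, 4, 0, 0], [4, 4, 0, 0]]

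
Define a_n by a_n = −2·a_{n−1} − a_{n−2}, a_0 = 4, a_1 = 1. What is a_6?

With companion matrix T = [[−2, −1], [1, 0]], [a_n, a_{n−1}]ᵀ = T·[a_{n−1}, a_{n−2}]ᵀ, so [a_6, a_5]ᵀ = T⁵·[a_1, a_0]ᵀ.
T⁵ = [[−6, −5], [5, 4]], giving [a_6, a_5]ᵀ = [[−26], [21]].

−26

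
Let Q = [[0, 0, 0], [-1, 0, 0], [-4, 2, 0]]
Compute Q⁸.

[[0, 0, 0], [0, 0, 0], [0, 0, 0]]

Q is strictly triangular, hence nilpotent: Q³ = 0, so Q⁸ = 0.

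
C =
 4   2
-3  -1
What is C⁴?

tr C = 3 and det C = 2, so the characteristic polynomial is λ² − (3)λ + (2) with roots 2 and 1.
Eigenvectors give P = [[1, 2], [-1, -3]] with P⁻¹ = [[3, 2], [-1, -1]], and C = P·diag(2, 1)·P⁻¹.
Then C⁴ = P·diag(16, 1)·P⁻¹ = [[16, 2], [-16, -3]] · [[3, 2], [-1, -1]] = [[46, 30], [-45, -29]].

[[46, 30], [-45, -29]]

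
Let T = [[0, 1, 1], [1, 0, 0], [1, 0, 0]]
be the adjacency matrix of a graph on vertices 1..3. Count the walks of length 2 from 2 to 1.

0

The number of length-2 walks from vertex 2 to vertex 1 is entry (2,1) of T^2, where T is the adjacency matrix.
T^2 = [[2, 0, 0], [0, 1, 1], [0, 1, 1]]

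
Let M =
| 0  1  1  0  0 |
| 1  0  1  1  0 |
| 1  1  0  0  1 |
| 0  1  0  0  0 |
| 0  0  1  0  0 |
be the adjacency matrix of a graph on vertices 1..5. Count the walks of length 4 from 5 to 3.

The number of length-4 walks from vertex 5 to vertex 3 is entry (5,3) of M^4, where M is the adjacency matrix.
M^2 = [[2, 1, 1, 1, 1], [1, 3, 1, 0, 1], [1, 1, 3, 1, 0], [1, 0, 1, 1, 0], [1, 1, 0, 0, 1]]
M^3 = [[2, 4, 4, 1, 1], [4, 2, 5, 3, 1], [4, 5, 2, 1, 3], [1, 3, 1, 0, 1], [1, 1, 3, 1, 0]]
M^4 = [[8, 7, 7, 4, 4], [7, 12, 7, 2, 5], [7, 7, 12, 5, 2], [4, 2, 5, 3, 1], [4, 5, 2, 1, 3]]

2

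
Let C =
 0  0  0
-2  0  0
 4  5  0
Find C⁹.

[[0, 0, 0], [0, 0, 0], [0, 0, 0]]

C is strictly triangular, hence nilpotent: C³ = 0, so C⁹ = 0.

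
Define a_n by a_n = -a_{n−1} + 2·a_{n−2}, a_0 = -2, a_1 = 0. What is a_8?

-172

With companion matrix Q = [[-1, 2], [1, 0]], [a_n, a_{n−1}]ᵀ = Q·[a_{n−1}, a_{n−2}]ᵀ, so [a_8, a_7]ᵀ = Q⁷·[a_1, a_0]ᵀ.
Q⁷ = [[-85, 86], [43, -42]], giving [a_8, a_7]ᵀ = [[-172], [84]].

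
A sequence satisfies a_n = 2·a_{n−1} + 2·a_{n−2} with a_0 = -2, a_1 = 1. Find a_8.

-416

With companion matrix M = [[2, 2], [1, 0]], [a_n, a_{n−1}]ᵀ = M·[a_{n−1}, a_{n−2}]ᵀ, so [a_8, a_7]ᵀ = M^7·[a_1, a_0]ᵀ.
M^7 = [[896, 656], [328, 240]], giving [a_8, a_7]ᵀ = [[-416], [-152]].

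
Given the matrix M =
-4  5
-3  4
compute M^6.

[[1, 0], [0, 1]]

M² = I (check: tr M = 0 and det M = -1), so M^6 = I since 6 is even.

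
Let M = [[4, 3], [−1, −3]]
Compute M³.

[[49, 30], [−10, −21]]

M² = [[13, 3], [−1, 6]]
M³ = [[49, 30], [−10, −21]]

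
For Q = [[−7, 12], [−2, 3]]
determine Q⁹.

[[−59047, 118092], [−19682, 39363]]

tr Q = −4 and det Q = 3, so the characteristic polynomial is λ² − (−4)λ + (3) with roots −1 and −3.
Eigenvectors give P = [[2, 3], [1, 1]] with P⁻¹ = [[−1, 3], [1, −2]], and Q = P·diag(−1, −3)·P⁻¹.
Then Q⁹ = P·diag(−1, −19683)·P⁻¹ = [[−2, −59049], [−1, −19683]] · [[−1, 3], [1, −2]] = [[−59047, 118092], [−19682, 39363]].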